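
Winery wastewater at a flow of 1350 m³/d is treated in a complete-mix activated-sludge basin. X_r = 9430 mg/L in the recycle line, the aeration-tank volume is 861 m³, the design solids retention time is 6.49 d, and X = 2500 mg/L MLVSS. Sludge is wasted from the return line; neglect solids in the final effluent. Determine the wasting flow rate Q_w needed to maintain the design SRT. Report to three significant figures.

Q_w = (V·X)/(θ_c X_r) = 861.0 × 2500 / (6.49 × 9430) = 35.17 m³/d.

Q_w ≈ 35.2 m³/d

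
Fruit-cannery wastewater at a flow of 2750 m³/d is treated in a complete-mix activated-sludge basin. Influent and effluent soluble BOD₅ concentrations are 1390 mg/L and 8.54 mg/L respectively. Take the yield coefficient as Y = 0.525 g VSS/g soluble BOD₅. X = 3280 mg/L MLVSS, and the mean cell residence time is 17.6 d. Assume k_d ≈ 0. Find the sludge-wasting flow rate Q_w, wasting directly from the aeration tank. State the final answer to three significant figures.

With k_d = 0 the design equation reduces to V = Y Q (S₀−S) θ_c / X = 0.525 × 2750 × (1390 − 8.54) × 17.6 / 3280 = 10702 m³.
With mixed-liquor wasting, θ_c = V/Q_w, so Q_w = V/θ_c = 10702/17.6 = 608.1 m³/d.

Q_w ≈ 608 m³/d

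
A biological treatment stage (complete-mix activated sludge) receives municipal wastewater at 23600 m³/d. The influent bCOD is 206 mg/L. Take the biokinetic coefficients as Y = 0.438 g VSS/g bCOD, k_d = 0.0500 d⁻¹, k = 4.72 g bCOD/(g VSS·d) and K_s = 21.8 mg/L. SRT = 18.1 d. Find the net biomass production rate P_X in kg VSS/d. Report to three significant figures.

P_X ≈ 1110 kg VSS/d

From the Monod/SRT balance for a CMAS, S = K_s·(1+k_d θ_c)/[θ_c·(Y k − k_d) − 1] = 21.8 × (1 + 0.0500 × 18.1) / [18.1 × (0.438 × 4.72 − 0.0500) − 1] = 41.53 / 35.51 = 1.169 mg/L.
Observed yield with endogenous decay: Y_obs = Y / (1 + k_d·θ_c) = 0.438 / (1 + 0.0500 × 18.1) = 0.438 / 1.905 = 0.2299 g VSS/g bCOD.
Q·(S₀ − S) = 23600 × (206 − 1.17) × 10⁻³ = 4834 kg/d removed.
P_X = Y_obs · Q(S₀ − S) = 0.2299 × 4834 = 1111 kg VSS/d.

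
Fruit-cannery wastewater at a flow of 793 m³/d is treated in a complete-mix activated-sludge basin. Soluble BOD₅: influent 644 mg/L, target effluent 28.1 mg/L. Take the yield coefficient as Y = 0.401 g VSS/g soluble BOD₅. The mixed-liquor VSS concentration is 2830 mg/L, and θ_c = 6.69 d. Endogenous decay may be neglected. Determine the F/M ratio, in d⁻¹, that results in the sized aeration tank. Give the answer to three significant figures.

F/M ≈ 0.390 d⁻¹

V·X = Y·Q·ΔS·θ_c gives V = 0.401 × 793 × (644 − 28.1) × 6.69 / 2830 = 463.0 m³.
Food-to-microorganism ratio F/M = Q S₀ / (V X) = 793 × 644 / (463.0 × 2830) = 0.3898 d⁻¹.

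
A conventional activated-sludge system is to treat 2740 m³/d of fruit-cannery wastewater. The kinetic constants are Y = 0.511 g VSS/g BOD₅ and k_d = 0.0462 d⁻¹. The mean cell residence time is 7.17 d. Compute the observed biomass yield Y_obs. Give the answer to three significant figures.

Correct the yield for decay: Y_obs = Y/(1 + k_d θ_c) = 0.511 / (1 + 0.0462 × 7.17) = 0.511 / 1.331 = 0.3838.

Y_obs ≈ 0.384 g VSS/g BOD₅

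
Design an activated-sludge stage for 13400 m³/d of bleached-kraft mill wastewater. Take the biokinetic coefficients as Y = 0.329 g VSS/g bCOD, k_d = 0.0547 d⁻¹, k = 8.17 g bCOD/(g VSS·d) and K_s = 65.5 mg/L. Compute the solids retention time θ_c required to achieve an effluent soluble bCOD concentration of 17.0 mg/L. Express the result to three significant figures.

From 1/θ_c = Y·k·S/(K_s + S) − k_d: Y·k·S/(K_s+S) = 0.329 × 8.17 × 17.0 / (65.5 + 17.0) = 0.5539 d⁻¹.
Then 1/θ_c = μ − k_d = 0.5539 − 0.0547 = 0.4992 d⁻¹, giving θ_c = 2.003 d.

θ_c ≈ 2.00 d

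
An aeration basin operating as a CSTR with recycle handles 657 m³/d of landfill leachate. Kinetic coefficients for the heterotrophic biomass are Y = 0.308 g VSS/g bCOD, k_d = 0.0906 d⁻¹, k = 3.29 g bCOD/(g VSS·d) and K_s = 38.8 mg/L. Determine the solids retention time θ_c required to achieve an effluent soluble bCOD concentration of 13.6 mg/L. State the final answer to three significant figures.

From 1/θ_c = Y·k·S/(K_s + S) − k_d: Y·k·S/(K_s+S) = 0.308 × 3.29 × 13.6 / (38.8 + 13.6) = 0.2630 d⁻¹.
θ_c = 1/(μ − k_d) = 1/(0.2630 − 0.0906) = 1/0.1724 = 5.800 d.

θ_c ≈ 5.80 d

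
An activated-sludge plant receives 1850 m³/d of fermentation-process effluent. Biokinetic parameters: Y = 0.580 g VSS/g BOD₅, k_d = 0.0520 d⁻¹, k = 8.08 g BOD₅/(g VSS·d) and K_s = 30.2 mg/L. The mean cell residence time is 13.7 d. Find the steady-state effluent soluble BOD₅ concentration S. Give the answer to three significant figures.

From the Monod/SRT balance for a CMAS, S = K_s·(1+k_d θ_c)/[θ_c·(Y k − k_d) − 1] = 30.2 × (1 + 0.0520 × 13.7) / [13.7 × (0.580 × 8.08 − 0.0520) − 1] = 51.71 / 62.49 = 0.8275 mg/L.

S ≈ 0.828 mg/L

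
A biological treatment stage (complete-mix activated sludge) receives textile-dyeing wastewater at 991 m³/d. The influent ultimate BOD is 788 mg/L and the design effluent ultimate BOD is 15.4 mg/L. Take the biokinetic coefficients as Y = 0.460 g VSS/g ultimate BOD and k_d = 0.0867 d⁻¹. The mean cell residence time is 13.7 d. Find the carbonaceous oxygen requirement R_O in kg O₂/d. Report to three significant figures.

Correct the yield for decay: Y_obs = Y/(1 + k_d θ_c) = 0.460 / (1 + 0.0867 × 13.7) = 0.460 / 2.188 = 0.2103.
Substrate removed = Q·(S₀ − S) = 991 m³/d × (788 − 15.4) g/m³ = 7.66×10^5 g/d = 765.6 kg/d.
Net sludge production P_X = 0.2103 × 765.6 = 161.0 kg VSS/d.
R_O = Q·(S₀ − S) − 1.42·P_X = 765.6 − 1.42 × 161.0 = 537.1 kg O₂/d.

R_O ≈ 537 kg O₂/d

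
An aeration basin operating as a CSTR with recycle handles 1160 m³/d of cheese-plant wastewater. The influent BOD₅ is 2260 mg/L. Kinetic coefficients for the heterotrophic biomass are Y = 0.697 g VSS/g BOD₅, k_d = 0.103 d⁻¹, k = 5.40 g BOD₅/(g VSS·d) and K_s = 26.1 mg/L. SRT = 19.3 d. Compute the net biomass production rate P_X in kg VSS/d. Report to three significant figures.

P_X ≈ 611 kg VSS/d

Effluent substrate depends only on kinetics and SRT: S = K_s(1 + k_d θ_c) / [θ_c(Yk − k_d) − 1] = 26.1 × (1 + 0.103 × 19.3) / [19.3 × (0.697 × 5.40 − 0.103) − 1] = 77.98 / 69.65 = 1.120 mg/L.
Correct the yield for decay: Y_obs = Y/(1 + k_d θ_c) = 0.697 / (1 + 0.103 × 19.3) = 0.697 / 2.988 = 0.2333.
Q·(S₀ − S) = 1160 × (2260 − 1.12) × 10⁻³ = 2620 kg/d removed.
Biomass produced: P_X = Y_obs·Q·ΔS = 0.2333 × 2620 ≈ 611.2 kg VSS/d.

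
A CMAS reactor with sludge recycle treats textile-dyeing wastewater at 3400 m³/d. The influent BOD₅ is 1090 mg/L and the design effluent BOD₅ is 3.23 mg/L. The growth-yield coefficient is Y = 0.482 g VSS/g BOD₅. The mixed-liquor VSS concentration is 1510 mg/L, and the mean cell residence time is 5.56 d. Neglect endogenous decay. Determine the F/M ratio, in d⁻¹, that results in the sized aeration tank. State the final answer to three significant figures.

F/M ≈ 0.374 d⁻¹

With k_d = 0 the design equation reduces to V = Y Q (S₀−S) θ_c / X = 0.482 × 3400 × (1090 − 3.23) × 5.56 / 1510 = 6558 m³.
F/M = Q·S₀ / (V·X) = 3400 × 1090 / (6558 × 1510) = 0.3743 g BOD₅·(g VSS·d)⁻¹.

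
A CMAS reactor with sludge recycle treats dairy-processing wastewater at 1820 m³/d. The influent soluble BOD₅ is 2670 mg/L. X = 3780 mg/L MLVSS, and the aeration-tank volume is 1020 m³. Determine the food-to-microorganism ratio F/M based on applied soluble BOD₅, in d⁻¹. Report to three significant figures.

F/M = applied load / biomass = Q·S₀/(V·X) = 1820 × 2670 / (1020 × 3780) = 1.260 d⁻¹.

F/M ≈ 1.26 d⁻¹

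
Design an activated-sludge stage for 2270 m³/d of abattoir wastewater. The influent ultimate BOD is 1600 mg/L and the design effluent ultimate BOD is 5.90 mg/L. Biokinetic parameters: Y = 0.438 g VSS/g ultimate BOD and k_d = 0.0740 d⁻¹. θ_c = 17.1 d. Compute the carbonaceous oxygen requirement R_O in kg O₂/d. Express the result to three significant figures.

R_O ≈ 2630 kg O₂/d

Correct the yield for decay: Y_obs = Y/(1 + k_d θ_c) = 0.438 / (1 + 0.0740 × 17.1) = 0.438 / 2.265 = 0.1933.
Substrate removed = Q·(S₀ − S) = 2270 m³/d × (1600 − 5.90) g/m³ = 3.62×10^6 g/d = 3619 kg/d.
Biomass synthesised: P_X = Y_obs × 3619 = 699.6 kg VSS/d.
R_O = Q·ΔS − 1.42 P_X = 3619 − 993.5 = 2625 kg O₂/d.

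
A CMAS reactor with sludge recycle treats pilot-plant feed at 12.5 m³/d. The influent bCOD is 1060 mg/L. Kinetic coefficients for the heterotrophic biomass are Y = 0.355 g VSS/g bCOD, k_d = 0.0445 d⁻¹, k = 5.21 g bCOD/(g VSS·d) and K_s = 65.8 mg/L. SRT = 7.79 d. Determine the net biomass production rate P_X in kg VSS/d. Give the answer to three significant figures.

P_X ≈ 3.47 kg VSS/d

Effluent substrate depends only on kinetics and SRT: S = K_s(1 + k_d θ_c) / [θ_c(Yk − k_d) − 1] = 65.8 × (1 + 0.0445 × 7.79) / [7.79 × (0.355 × 5.21 − 0.0445) − 1] = 88.61 / 13.06 = 6.784 mg/L.
The observed yield is Y_obs = Y/(1 + k_d·θ_c) = 0.355 / (1 + 0.0445 × 7.79) = 0.355 / 1.347 = 0.2636 g VSS per g bCOD removed.
Q·(S₀ − S) = 12.5 × (1060 − 6.78) × 10⁻³ = 13.17 kg/d removed.
Biomass produced: P_X = Y_obs·Q·ΔS = 0.2636 × 13.17 ≈ 3.471 kg VSS/d.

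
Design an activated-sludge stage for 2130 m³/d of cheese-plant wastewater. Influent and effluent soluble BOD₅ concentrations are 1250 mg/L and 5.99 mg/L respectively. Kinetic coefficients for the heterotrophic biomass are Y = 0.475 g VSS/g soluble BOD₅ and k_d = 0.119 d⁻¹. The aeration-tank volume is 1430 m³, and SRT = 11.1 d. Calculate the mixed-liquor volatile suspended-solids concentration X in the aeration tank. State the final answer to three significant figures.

From V·X·(1 + k_d·θ_c) = Y·Q·(S₀ − S)·θ_c: X = 0.475 × 2130 × (1250 − 5.99) × 11.1 / [1430 × (1 + 0.119 × 11.1)] = 4209 mg/L.

X ≈ 4210 mg/L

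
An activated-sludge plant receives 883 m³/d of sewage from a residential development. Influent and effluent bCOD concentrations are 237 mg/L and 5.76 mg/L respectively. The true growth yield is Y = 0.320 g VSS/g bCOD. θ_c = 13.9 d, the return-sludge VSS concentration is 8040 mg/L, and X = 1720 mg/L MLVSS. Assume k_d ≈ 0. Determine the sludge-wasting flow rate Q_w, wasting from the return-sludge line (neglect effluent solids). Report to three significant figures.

Q_w ≈ 8.13 m³/d

V·X = Y·Q·ΔS·θ_c gives V = 0.320 × 883 × (237 − 5.76) × 13.9 / 1720 = 528.0 m³.
θ_c = V·X/(Q_w·X_r) when wasting from the recycle, so Q_w = V·X/(θ_c·X_r) = 528.0 × 1720 / (13.9 × 8040) = 8.127 m³/d.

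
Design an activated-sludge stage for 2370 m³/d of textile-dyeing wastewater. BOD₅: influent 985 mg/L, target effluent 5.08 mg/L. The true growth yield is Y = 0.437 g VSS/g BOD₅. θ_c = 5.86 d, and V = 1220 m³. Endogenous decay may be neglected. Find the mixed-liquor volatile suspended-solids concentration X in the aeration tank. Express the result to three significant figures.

X ≈ 4870 mg/L

From V·X = Y·Q·(S₀ − S)·θ_c (decay neglected): X = 0.437 × 2370 × (985 − 5.08) × 5.86 / 1220 = 4875 mg/L.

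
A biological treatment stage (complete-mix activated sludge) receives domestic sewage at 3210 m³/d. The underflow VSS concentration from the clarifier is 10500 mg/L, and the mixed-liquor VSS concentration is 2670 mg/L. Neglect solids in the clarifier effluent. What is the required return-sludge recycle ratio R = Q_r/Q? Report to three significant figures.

R = Q_r/Q = X/(X_r − X) = 2670 / (10500 − 2670) = 0.3410.

R ≈ 0.341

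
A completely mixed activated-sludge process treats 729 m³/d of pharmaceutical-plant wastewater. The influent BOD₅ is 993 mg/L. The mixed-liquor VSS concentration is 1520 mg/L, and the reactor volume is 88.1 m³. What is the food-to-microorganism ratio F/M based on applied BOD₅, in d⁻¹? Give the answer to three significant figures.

F/M ≈ 5.41 d⁻¹

F/M = applied load / biomass = Q·S₀/(V·X) = 729 × 993 / (88.10 × 1520) = 5.406 d⁻¹.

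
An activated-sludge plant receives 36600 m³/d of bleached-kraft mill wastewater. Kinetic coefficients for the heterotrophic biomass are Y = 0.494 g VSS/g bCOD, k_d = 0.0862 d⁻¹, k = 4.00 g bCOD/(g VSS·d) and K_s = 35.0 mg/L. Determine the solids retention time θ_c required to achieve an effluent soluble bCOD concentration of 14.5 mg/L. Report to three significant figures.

θ_c ≈ 2.03 d

At the target effluent, Y k S/(K_s+S) = 0.494×4.00×14.5/49.50 = 0.5788 d⁻¹.
1/θ_c = 0.5788 − 0.0862 = 0.4926 d⁻¹, so θ_c = 2.030 d.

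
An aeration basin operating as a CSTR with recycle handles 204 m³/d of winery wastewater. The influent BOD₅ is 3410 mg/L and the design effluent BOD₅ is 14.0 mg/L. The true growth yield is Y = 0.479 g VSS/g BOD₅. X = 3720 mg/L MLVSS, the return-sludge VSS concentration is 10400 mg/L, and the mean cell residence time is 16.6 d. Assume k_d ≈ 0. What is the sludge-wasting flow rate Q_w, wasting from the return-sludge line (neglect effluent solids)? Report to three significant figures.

Q_w ≈ 31.9 m³/d

V·X = Y·Q·ΔS·θ_c gives V = 0.479 × 204 × (3410 − 14.0) × 16.6 / 3720 = 1481 m³.
θ_c = V·X/(Q_w·X_r) when wasting from the recycle, so Q_w = V·X/(θ_c·X_r) = 1481 × 3720 / (16.6 × 10400) = 31.91 m³/d.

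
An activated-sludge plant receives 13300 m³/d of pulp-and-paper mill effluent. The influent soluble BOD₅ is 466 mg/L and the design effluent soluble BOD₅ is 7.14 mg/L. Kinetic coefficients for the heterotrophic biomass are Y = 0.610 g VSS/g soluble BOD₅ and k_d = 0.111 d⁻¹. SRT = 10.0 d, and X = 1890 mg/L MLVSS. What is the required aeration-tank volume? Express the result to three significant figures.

V ≈ 9340 m³

Rearranging the biomass balance for a CMAS with decay, V = Y·Q·ΔS·θ_c / [X·(1+k_d θ_c)] = 0.610 × 13300 × (466 − 7.14) × 10.0 / [1890 × (1 + 0.111 × 10.0)] = 3.72×10^7 / 3988 = 9335 m³.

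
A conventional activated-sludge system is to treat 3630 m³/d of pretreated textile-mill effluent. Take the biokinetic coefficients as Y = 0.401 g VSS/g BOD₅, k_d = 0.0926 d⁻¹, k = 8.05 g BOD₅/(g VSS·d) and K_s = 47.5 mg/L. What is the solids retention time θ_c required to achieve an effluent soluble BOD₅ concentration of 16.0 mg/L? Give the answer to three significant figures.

From 1/θ_c = Y·k·S/(K_s + S) − k_d: Y·k·S/(K_s+S) = 0.401 × 8.05 × 16.0 / (47.5 + 16.0) = 0.8134 d⁻¹.
Then 1/θ_c = μ − k_d = 0.8134 − 0.0926 = 0.7208 d⁻¹, giving θ_c = 1.387 d.

θ_c ≈ 1.39 d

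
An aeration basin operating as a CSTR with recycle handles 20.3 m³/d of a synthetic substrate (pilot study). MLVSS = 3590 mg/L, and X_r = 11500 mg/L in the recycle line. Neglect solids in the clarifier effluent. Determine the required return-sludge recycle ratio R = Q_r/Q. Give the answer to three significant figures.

R = Q_r/Q = X/(X_r − X) = 3590 / (11500 − 3590) = 0.4539.

R ≈ 0.454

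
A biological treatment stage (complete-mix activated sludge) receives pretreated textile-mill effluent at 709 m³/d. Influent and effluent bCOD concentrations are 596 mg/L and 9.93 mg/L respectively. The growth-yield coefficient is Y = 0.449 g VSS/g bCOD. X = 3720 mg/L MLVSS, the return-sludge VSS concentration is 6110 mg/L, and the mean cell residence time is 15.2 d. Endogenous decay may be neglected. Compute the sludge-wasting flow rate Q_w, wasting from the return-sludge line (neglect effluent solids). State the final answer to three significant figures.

With k_d = 0 the design equation reduces to V = Y Q (S₀−S) θ_c / X = 0.449 × 709 × (596 − 9.93) × 15.2 / 3720 = 762.3 m³.
Q_w = (V·X)/(θ_c X_r) = 762.3 × 3720 / (15.2 × 6110) = 30.54 m³/d.

Q_w ≈ 30.5 m³/d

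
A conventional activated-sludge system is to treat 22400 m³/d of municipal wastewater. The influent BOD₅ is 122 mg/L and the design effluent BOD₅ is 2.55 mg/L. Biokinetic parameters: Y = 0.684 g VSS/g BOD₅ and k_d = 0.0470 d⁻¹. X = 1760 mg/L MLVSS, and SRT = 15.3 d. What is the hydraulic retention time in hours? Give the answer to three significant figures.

τ ≈ 9.92 h

Rearranging the biomass balance for a CMAS with decay, V = Y·Q·ΔS·θ_c / [X·(1+k_d θ_c)] = 0.684 × 22400 × (122 − 2.55) × 15.3 / [1760 × (1 + 0.0470 × 15.3)] = 2.8×10^7 / 3026 = 9255 m³.
HRT = V/Q = 9255 m³ / 22400 m³·d⁻¹ = 0.4132 d × 24 = 9.916 h.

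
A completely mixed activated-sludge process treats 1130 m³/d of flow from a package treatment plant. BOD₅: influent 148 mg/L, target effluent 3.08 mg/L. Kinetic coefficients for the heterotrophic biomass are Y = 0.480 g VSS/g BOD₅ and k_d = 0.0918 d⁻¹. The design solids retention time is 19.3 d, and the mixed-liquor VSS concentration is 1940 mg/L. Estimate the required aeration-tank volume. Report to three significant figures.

V ≈ 282 m³

Rearranging the biomass balance for a CMAS with decay, V = Y·Q·ΔS·θ_c / [X·(1+k_d θ_c)] = 0.480 × 1130 × (148 − 3.08) × 19.3 / [1940 × (1 + 0.0918 × 19.3)] = 1.52×10^6 / 5377 = 282.1 m³.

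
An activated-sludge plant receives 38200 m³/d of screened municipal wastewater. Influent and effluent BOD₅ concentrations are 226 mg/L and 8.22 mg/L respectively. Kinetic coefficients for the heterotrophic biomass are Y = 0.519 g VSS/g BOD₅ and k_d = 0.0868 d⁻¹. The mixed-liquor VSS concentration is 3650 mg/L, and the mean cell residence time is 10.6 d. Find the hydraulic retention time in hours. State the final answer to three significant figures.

From the SRT design equation V = Y Q (S₀−S) θ_c / [X (1 + k_d θ_c)] = 0.519 × 38200 × (226 − 8.22) × 10.6 / [3650 × (1 + 0.0868 × 10.6)] = 4.58×10^7 / 7008 = 6530 m³.
HRT = V/Q = 6530 m³ / 38200 m³·d⁻¹ = 0.1710 d × 24 = 4.103 h.

τ ≈ 4.10 h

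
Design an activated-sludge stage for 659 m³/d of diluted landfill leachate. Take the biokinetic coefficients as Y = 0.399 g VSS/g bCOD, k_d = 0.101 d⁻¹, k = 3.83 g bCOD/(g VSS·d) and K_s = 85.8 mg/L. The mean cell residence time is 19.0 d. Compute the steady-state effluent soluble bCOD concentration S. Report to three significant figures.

S ≈ 9.59 mg/L

From the Monod/SRT balance for a CMAS, S = K_s·(1+k_d θ_c)/[θ_c·(Y k − k_d) − 1] = 85.8 × (1 + 0.101 × 19.0) / [19.0 × (0.399 × 3.83 − 0.101) − 1] = 250.5 / 26.12 = 9.590 mg/L.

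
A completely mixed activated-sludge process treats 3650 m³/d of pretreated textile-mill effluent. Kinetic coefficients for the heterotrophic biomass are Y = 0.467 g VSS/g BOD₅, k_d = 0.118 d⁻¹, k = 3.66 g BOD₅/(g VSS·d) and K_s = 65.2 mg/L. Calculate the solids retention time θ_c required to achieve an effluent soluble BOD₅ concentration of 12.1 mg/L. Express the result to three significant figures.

Specific growth rate at S = 12.1 mg/L: μ = YkS/(K_s+S) = 0.467·3.66·12.1/(65.2+12.1) = 0.2675 d⁻¹.
1/θ_c = 0.2675 − 0.118 = 0.1495 d⁻¹, so θ_c = 6.687 d.

θ_c ≈ 6.69 d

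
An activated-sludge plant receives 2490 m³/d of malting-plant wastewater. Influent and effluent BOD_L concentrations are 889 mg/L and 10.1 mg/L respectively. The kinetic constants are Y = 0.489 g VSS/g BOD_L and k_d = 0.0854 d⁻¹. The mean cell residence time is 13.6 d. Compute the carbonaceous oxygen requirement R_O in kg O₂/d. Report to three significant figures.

Correct the yield for decay: Y_obs = Y/(1 + k_d θ_c) = 0.489 / (1 + 0.0854 × 13.6) = 0.489 / 2.161 = 0.2262.
ΔS = 889 − 10.1 = 878.9 mg/L, so the substrate removal rate is 2490 × 878.9/1000 = 2188 kg BOD_L/d.
Biomass synthesised: P_X = Y_obs × 2188 = 495.1 kg VSS/d.
R_O = Q·(S₀ − S) − 1.42·P_X = 2188 − 1.42 × 495.1 = 1485 kg O₂/d.

R_O ≈ 1490 kg O₂/d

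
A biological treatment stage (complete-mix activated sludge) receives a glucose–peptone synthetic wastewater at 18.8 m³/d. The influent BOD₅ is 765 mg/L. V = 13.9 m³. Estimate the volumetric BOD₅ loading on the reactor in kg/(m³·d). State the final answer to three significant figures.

L_v ≈ 1.03 kg BOD₅/(m³·d)

L_v = Q S₀ / V = 18.8 × 765 × 10⁻³ / 13.90 = 1.035 kg/(m³·d).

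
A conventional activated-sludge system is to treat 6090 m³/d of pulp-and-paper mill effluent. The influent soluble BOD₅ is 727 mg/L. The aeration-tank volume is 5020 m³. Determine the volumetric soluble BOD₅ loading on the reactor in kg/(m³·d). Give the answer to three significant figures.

L_v = Q S₀ / V = 6090 × 727 × 10⁻³ / 5020 = 0.8820 kg/(m³·d).

L_v ≈ 0.882 kg soluble BOD₅/(m³·d)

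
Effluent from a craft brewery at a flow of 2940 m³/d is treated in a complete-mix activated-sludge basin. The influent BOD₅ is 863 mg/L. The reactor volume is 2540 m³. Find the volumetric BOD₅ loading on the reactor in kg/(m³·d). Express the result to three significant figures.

L_v = Q S₀ / V = 2940 × 863 × 10⁻³ / 2540 = 0.9989 kg/(m³·d).

L_v ≈ 0.999 kg BOD₅/(m³·d)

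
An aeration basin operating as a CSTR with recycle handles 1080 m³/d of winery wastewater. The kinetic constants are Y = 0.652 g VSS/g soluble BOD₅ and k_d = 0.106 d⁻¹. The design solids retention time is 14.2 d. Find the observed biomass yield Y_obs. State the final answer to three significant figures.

Correct the yield for decay: Y_obs = Y/(1 + k_d θ_c) = 0.652 / (1 + 0.106 × 14.2) = 0.652 / 2.505 = 0.2603.

Y_obs ≈ 0.260 g VSS/g soluble BOD₅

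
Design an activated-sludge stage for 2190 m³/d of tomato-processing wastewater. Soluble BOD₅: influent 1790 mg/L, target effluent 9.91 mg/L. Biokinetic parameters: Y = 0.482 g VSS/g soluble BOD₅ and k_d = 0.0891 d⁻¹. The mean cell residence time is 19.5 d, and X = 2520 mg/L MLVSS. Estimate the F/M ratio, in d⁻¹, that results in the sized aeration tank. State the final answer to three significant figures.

F/M ≈ 0.293 d⁻¹

Rearranging the biomass balance for a CMAS with decay, V = Y·Q·ΔS·θ_c / [X·(1+k_d θ_c)] = 0.482 × 2190 × (1790 − 9.91) × 19.5 / [2520 × (1 + 0.0891 × 19.5)] = 3.66×10^7 / 6898 = 5312 m³.
F/M = applied load / biomass = Q·S₀/(V·X) = 2190 × 1790 / (5312 × 2520) = 0.2929 d⁻¹.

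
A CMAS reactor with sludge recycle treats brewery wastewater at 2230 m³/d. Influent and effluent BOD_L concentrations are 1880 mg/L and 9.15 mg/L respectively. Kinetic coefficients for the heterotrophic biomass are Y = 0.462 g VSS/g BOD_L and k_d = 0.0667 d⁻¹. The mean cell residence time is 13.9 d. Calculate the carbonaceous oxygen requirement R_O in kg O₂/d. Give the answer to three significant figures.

R_O ≈ 2750 kg O₂/d

Observed yield with endogenous decay: Y_obs = Y / (1 + k_d·θ_c) = 0.462 / (1 + 0.0667 × 13.9) = 0.462 / 1.927 = 0.2397 g VSS/g BOD_L.
ΔS = 1880 − 9.15 = 1871 mg/L, so the substrate removal rate is 2230 × 1871/1000 = 4172 kg BOD_L/d.
Net sludge production P_X = 0.2397 × 4172 = 1000 kg VSS/d.
R_O = Q·ΔS − 1.42 P_X = 4172 − 1420 = 2752 kg O₂/d.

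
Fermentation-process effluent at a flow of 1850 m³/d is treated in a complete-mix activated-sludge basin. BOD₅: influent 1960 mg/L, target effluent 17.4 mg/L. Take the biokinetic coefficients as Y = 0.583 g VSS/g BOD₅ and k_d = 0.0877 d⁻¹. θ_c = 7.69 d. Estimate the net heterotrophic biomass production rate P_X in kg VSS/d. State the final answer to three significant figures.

P_X ≈ 1250 kg VSS/d

The observed yield is Y_obs = Y/(1 + k_d·θ_c) = 0.583 / (1 + 0.0877 × 7.69) = 0.583 / 1.674 = 0.3482 g VSS per g BOD₅ removed.
Q·(S₀ − S) = 1850 × (1960 − 17.4) × 10⁻³ = 3594 kg/d removed.
P_X = Y_obs · Q(S₀ − S) = 0.3482 × 3594 = 1251 kg VSS/d.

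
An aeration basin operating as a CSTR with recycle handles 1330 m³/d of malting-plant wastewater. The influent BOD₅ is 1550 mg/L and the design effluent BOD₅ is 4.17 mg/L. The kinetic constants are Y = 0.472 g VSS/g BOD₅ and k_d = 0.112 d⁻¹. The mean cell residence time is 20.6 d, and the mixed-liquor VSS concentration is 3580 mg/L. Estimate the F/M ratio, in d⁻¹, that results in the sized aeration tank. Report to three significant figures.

From the SRT design equation V = Y Q (S₀−S) θ_c / [X (1 + k_d θ_c)] = 0.472 × 1330 × (1550 − 4.17) × 20.6 / [3580 × (1 + 0.112 × 20.6)] = 2×10^7 / 11840 = 1688 m³.
F/M = applied load / biomass = Q·S₀/(V·X) = 1330 × 1550 / (1688 × 3580) = 0.3411 d⁻¹.

F/M ≈ 0.341 d⁻¹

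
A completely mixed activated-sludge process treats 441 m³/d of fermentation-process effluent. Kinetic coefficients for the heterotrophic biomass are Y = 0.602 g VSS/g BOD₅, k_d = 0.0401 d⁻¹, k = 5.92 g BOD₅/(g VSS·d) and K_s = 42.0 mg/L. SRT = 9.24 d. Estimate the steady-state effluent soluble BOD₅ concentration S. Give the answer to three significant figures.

S ≈ 1.82 mg/L

For a completely mixed reactor with recycle the Lawrence–McCarty relation gives S = K_s·(1 + k_d·θ_c) / [θ_c·(Y·k − k_d) − 1] = 42.0 × (1 + 0.0401 × 9.24) / [9.24 × (0.602 × 5.92 − 0.0401) − 1] = 57.56 / 31.56 = 1.824 mg/L.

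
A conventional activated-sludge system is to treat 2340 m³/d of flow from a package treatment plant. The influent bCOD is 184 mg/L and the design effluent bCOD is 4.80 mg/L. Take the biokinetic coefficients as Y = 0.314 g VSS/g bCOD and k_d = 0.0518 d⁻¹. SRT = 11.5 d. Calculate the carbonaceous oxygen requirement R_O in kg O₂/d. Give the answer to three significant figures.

R_O ≈ 302 kg O₂/d

Observed yield with endogenous decay: Y_obs = Y / (1 + k_d·θ_c) = 0.314 / (1 + 0.0518 × 11.5) = 0.314 / 1.596 = 0.1968 g VSS/g bCOD.
Q·(S₀ − S) = 2340 × (184 − 4.80) × 10⁻³ = 419.3 kg/d removed.
Net sludge production P_X = 0.1968 × 419.3 = 82.51 kg VSS/d.
R_O = Q·ΔS − 1.42 P_X = 419.3 − 117.2 = 302.2 kg O₂/d.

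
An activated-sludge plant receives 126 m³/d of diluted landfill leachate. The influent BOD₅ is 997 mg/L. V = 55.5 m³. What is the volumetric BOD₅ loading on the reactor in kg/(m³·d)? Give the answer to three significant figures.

L_v ≈ 2.26 kg BOD₅/(m³·d)

Volumetric loading L_v = Q·S₀ / V = 126 × 997 g/m³ / 55.50 m³ = 2263 g/(m³·d) = 2.263 kg BOD₅/(m³·d).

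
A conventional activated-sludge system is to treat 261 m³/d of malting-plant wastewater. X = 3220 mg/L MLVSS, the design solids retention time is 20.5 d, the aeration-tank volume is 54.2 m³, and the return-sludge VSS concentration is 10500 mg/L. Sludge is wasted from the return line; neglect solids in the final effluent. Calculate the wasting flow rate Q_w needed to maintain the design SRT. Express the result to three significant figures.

Q_w ≈ 0.811 m³/d

Q_w = (V·X)/(θ_c X_r) = 54.20 × 3220 / (20.5 × 10500) = 0.8108 m³/d.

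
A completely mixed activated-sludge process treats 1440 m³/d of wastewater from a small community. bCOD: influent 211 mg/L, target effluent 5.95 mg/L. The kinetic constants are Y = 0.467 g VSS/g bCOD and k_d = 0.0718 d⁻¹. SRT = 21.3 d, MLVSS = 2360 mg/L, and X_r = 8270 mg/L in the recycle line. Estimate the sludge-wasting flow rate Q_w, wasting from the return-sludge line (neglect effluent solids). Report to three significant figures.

Q_w ≈ 6.59 m³/d

Rearranging the biomass balance for a CMAS with decay, V = Y·Q·ΔS·θ_c / [X·(1+k_d θ_c)] = 0.467 × 1440 × (211 − 5.95) × 21.3 / [2360 × (1 + 0.0718 × 21.3)] = 2.94×10^6 / 5969 = 492.0 m³.
θ_c = V·X/(Q_w·X_r) when wasting from the recycle, so Q_w = V·X/(θ_c·X_r) = 492.0 × 2360 / (21.3 × 8270) = 6.592 m³/d.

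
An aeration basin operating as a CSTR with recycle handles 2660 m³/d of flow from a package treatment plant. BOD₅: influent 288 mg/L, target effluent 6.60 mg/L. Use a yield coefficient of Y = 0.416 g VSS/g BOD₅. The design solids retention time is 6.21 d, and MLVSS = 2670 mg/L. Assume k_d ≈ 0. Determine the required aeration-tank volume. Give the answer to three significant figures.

V ≈ 724 m³

With k_d = 0 the design equation reduces to V = Y Q (S₀−S) θ_c / X = 0.416 × 2660 × (288 − 6.60) × 6.21 / 2670 = 724.2 m³.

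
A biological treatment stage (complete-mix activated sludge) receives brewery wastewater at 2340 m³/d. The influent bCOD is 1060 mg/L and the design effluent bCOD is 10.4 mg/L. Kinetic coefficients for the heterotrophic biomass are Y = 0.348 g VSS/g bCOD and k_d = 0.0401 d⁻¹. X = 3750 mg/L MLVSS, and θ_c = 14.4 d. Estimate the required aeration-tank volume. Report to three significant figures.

Rearranging the biomass balance for a CMAS with decay, V = Y·Q·ΔS·θ_c / [X·(1+k_d θ_c)] = 0.348 × 2340 × (1060 − 10.4) × 14.4 / [3750 × (1 + 0.0401 × 14.4)] = 1.23×10^7 / 5915 = 2081 m³.

V ≈ 2080 m³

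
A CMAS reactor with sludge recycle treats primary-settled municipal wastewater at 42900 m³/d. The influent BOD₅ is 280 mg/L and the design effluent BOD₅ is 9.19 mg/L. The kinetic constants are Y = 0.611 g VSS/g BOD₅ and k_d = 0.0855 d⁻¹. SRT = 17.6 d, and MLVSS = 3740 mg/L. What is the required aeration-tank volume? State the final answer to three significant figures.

V ≈ 13300 m³

From the SRT design equation V = Y Q (S₀−S) θ_c / [X (1 + k_d θ_c)] = 0.611 × 42900 × (280 − 9.19) × 17.6 / [3740 × (1 + 0.0855 × 17.6)] = 1.25×10^8 / 9368 = 13336 m³.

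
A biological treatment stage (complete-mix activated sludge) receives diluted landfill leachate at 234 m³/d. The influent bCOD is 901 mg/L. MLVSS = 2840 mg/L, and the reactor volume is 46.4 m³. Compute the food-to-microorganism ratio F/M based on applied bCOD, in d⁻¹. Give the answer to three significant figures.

F/M ≈ 1.60 d⁻¹

F/M = applied load / biomass = Q·S₀/(V·X) = 234 × 901 / (46.40 × 2840) = 1.600 d⁻¹.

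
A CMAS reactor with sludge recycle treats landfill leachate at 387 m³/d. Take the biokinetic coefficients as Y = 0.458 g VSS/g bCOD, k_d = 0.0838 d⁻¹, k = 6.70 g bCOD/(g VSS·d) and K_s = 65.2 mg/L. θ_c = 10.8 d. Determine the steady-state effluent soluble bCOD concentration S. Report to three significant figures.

For a completely mixed reactor with recycle the Lawrence–McCarty relation gives S = K_s·(1 + k_d·θ_c) / [θ_c·(Y·k − k_d) − 1] = 65.2 × (1 + 0.0838 × 10.8) / [10.8 × (0.458 × 6.70 − 0.0838) − 1] = 124.2 / 31.24 = 3.976 mg/L.

S ≈ 3.98 mg/L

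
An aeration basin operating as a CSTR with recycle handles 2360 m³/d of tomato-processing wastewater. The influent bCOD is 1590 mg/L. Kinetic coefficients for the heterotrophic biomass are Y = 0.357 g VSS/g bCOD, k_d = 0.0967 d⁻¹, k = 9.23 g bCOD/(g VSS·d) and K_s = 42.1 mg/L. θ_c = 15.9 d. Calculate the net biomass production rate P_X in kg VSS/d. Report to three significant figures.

From the Monod/SRT balance for a CMAS, S = K_s·(1+k_d θ_c)/[θ_c·(Y k − k_d) − 1] = 42.1 × (1 + 0.0967 × 15.9) / [15.9 × (0.357 × 9.23 − 0.0967) − 1] = 106.8 / 49.85 = 2.143 mg/L.
Observed yield with endogenous decay: Y_obs = Y / (1 + k_d·θ_c) = 0.357 / (1 + 0.0967 × 15.9) = 0.357 / 2.538 = 0.1407 g VSS/g bCOD.
Mass of bCOD removed per day: Q(S₀ − S) = 2360 × 1588 g/m³ = 3747 kg/d.
Net biomass production P_X = Y_obs × Q·(S₀ − S) = 0.1407 × 3747 = 527.2 kg VSS/d.

P_X ≈ 527 kg VSS/d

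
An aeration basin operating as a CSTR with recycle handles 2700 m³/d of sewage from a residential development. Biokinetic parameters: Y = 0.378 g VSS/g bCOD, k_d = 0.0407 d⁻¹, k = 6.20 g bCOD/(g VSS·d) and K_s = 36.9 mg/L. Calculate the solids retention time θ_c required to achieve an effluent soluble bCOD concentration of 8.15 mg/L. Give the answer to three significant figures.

Specific growth rate at S = 8.15 mg/L: μ = YkS/(K_s+S) = 0.378·6.20·8.15/(36.9+8.15) = 0.4240 d⁻¹.
1/θ_c = 0.4240 − 0.0407 = 0.3833 d⁻¹, so θ_c = 2.609 d.

θ_c ≈ 2.61 d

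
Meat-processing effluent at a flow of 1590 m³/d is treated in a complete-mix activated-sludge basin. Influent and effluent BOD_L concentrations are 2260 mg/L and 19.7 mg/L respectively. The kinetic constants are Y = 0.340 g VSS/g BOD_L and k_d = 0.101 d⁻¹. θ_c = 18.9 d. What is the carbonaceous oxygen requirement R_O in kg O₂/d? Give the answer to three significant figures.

The observed yield is Y_obs = Y/(1 + k_d·θ_c) = 0.340 / (1 + 0.101 × 18.9) = 0.340 / 2.909 = 0.1169 g VSS per g BOD_L removed.
Mass of BOD_L removed per day: Q(S₀ − S) = 1590 × 2240 g/m³ = 3562 kg/d.
Net sludge production P_X = 0.1169 × 3562 = 416.3 kg VSS/d.
R_O = Q·(S₀ − S) − 1.42·P_X = 3562 − 1.42 × 416.3 = 2971 kg O₂/d.

R_O ≈ 2970 kg O₂/d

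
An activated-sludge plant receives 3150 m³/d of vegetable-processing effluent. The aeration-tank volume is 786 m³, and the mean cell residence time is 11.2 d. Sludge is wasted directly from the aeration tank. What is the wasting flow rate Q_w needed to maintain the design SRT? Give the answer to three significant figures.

With mixed-liquor wasting, θ_c = V/Q_w, so Q_w = V/θ_c = 786.0/11.2 = 70.18 m³/d.

Q_w ≈ 70.2 m³/d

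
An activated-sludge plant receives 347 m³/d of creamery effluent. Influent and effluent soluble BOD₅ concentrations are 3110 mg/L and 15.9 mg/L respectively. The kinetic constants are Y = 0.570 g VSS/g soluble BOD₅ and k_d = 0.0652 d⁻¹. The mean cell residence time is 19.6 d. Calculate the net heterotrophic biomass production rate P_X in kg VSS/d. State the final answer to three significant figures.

P_X ≈ 269 kg VSS/d

Correct the yield for decay: Y_obs = Y/(1 + k_d θ_c) = 0.570 / (1 + 0.0652 × 19.6) = 0.570 / 2.278 = 0.2502.
ΔS = 3110 − 15.9 = 3094 mg/L, so the substrate removal rate is 347 × 3094/1000 = 1074 kg soluble BOD₅/d.
Biomass produced: P_X = Y_obs·Q·ΔS = 0.2502 × 1074 ≈ 268.7 kg VSS/d.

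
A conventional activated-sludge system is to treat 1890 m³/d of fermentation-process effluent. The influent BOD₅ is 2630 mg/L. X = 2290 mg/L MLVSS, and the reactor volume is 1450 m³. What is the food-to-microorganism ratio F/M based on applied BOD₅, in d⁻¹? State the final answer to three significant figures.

F/M ≈ 1.50 d⁻¹

Food-to-microorganism ratio F/M = Q S₀ / (V X) = 1890 × 2630 / (1450 × 2290) = 1.497 d⁻¹.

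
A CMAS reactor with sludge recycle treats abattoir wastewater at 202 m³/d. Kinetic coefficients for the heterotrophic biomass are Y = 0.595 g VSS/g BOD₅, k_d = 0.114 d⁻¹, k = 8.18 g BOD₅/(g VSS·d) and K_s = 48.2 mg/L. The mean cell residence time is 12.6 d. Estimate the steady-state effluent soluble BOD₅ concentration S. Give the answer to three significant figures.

For a completely mixed reactor with recycle the Lawrence–McCarty relation gives S = K_s·(1 + k_d·θ_c) / [θ_c·(Y·k − k_d) − 1] = 48.2 × (1 + 0.114 × 12.6) / [12.6 × (0.595 × 8.18 − 0.114) − 1] = 117.4 / 58.89 = 1.994 mg/L.

S ≈ 1.99 mg/L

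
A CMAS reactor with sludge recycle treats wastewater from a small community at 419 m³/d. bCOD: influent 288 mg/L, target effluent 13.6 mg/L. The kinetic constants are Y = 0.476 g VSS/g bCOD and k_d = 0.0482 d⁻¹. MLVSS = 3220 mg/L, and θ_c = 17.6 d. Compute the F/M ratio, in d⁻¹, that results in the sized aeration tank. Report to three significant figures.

Rearranging the biomass balance for a CMAS with decay, V = Y·Q·ΔS·θ_c / [X·(1+k_d θ_c)] = 0.476 × 419 × (288 − 13.6) × 17.6 / [3220 × (1 + 0.0482 × 17.6)] = 9.63×10^5 / 5952 = 161.8 m³.
F/M = applied load / biomass = Q·S₀/(V·X) = 419 × 288 / (161.8 × 3220) = 0.2316 d⁻¹.

F/M ≈ 0.232 d⁻¹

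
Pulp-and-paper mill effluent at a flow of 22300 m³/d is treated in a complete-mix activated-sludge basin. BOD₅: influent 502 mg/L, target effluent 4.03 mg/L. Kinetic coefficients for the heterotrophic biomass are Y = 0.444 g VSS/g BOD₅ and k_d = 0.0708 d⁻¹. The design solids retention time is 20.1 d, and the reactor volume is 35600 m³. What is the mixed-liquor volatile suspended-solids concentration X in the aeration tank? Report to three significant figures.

X = Y·Q·ΔS·θ_c / [V·(1 + k_d θ_c)] = 0.444 × 22300 × (502 − 4.03) × 20.1 / [35600 × (1 + 0.0708 × 20.1)] = 1149 mg/L.

X ≈ 1150 mg/L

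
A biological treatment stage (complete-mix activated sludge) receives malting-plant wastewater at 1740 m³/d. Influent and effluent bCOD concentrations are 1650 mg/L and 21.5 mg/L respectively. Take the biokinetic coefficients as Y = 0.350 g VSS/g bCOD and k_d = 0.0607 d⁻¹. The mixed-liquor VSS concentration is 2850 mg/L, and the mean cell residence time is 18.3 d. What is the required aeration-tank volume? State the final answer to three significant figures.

V ≈ 3020 m³

Steady-state biomass mass balance: V·X·(1 + k_d·θ_c) = Y·Q·(S₀ − S)·θ_c, so V = 0.350 × 1740 × (1650 − 21.5) × 18.3 / [2850 × (1 + 0.0607 × 18.3)] = 1.81×10^7 / 6016 = 3017 m³.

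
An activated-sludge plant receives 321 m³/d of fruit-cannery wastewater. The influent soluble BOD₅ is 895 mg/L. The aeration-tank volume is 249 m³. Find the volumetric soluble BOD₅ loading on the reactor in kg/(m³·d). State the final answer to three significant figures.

L_v ≈ 1.15 kg soluble BOD₅/(m³·d)

Applied soluble BOD₅ load per unit volume = Q·S₀/V = (321 × 895/1000)/249.0 = 1.154 kg soluble BOD₅·m⁻³·d⁻¹.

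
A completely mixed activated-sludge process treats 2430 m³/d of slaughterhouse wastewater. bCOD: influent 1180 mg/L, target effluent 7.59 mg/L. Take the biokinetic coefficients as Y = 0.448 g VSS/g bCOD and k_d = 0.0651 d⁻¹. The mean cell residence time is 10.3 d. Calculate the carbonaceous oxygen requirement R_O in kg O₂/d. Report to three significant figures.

Y_obs = Y / (1 + k_d θ_c) = 0.448 / (1 + 0.0651 × 10.3) = 0.448 / 1.671 = 0.2682.
Substrate removed = Q·(S₀ − S) = 2430 m³/d × (1180 − 7.59) g/m³ = 2.85×10^6 g/d = 2849 kg/d.
Net sludge production P_X = 0.2682 × 2849 = 764.0 kg VSS/d.
R_O = Q·ΔS − 1.42 P_X = 2849 − 1085 = 1764 kg O₂/d.

R_O ≈ 1760 kg O₂/d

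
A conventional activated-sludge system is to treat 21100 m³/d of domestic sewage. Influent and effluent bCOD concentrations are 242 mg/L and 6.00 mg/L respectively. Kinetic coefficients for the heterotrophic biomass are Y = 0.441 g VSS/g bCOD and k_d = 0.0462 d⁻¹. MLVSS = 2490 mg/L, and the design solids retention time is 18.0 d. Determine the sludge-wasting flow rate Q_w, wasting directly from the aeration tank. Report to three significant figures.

Rearranging the biomass balance for a CMAS with decay, V = Y·Q·ΔS·θ_c / [X·(1+k_d θ_c)] = 0.441 × 21100 × (242 − 6.00) × 18.0 / [2490 × (1 + 0.0462 × 18.0)] = 3.95×10^7 / 4561 = 8667 m³.
With mixed-liquor wasting, θ_c = V/Q_w, so Q_w = V/θ_c = 8667/18.0 = 481.5 m³/d.

Q_w ≈ 482 m³/d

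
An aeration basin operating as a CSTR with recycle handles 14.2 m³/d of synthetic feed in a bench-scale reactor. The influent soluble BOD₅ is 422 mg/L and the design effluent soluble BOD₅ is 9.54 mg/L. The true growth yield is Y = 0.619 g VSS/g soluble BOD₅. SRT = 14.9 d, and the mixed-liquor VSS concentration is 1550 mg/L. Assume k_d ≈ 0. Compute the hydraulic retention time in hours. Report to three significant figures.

Biomass mass balance (decay neglected): V·X = Y·Q·(S₀ − S)·θ_c, so V = 0.619 × 14.2 × (422 − 9.54) × 14.9 / 1550 = 34.85 m³.
HRT = V/Q = 34.85 m³ / 14.2 m³·d⁻¹ = 2.454 d × 24 = 58.90 h.

τ ≈ 58.9 h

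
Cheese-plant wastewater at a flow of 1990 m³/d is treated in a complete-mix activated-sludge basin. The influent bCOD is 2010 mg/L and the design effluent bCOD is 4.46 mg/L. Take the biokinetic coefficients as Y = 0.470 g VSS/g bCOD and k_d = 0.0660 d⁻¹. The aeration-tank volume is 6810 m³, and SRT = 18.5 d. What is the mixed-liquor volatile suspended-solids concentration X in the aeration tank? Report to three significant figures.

X ≈ 2290 mg/L

X = Y·Q·ΔS·θ_c / [V·(1 + k_d θ_c)] = 0.470 × 1990 × (2010 − 4.46) × 18.5 / [6810 × (1 + 0.0660 × 18.5)] = 2294 mg/L.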